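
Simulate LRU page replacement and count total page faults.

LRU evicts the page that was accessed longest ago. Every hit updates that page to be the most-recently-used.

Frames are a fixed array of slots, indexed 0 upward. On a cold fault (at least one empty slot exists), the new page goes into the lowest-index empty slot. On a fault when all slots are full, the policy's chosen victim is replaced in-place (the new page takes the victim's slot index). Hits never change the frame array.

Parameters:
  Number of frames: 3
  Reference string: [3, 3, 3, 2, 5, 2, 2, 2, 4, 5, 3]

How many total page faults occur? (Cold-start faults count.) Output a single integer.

Step 0: ref 3 → FAULT, frames=[3,-,-]
Step 1: ref 3 → HIT, frames=[3,-,-]
Step 2: ref 3 → HIT, frames=[3,-,-]
Step 3: ref 2 → FAULT, frames=[3,2,-]
Step 4: ref 5 → FAULT, frames=[3,2,5]
Step 5: ref 2 → HIT, frames=[3,2,5]
Step 6: ref 2 → HIT, frames=[3,2,5]
Step 7: ref 2 → HIT, frames=[3,2,5]
Step 8: ref 4 → FAULT (evict 3), frames=[4,2,5]
Step 9: ref 5 → HIT, frames=[4,2,5]
Step 10: ref 3 → FAULT (evict 2), frames=[4,3,5]
Total faults: 5

Answer: 5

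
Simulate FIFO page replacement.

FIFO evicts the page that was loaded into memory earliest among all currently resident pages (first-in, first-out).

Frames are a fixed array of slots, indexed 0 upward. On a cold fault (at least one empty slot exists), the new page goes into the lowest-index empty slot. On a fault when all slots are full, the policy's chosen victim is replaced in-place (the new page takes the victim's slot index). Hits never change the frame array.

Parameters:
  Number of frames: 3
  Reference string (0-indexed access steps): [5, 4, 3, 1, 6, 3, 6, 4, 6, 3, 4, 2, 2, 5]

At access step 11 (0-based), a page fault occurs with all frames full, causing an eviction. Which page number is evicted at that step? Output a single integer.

Step 0: ref 5 -> FAULT, frames=[5,-,-]
Step 1: ref 4 -> FAULT, frames=[5,4,-]
Step 2: ref 3 -> FAULT, frames=[5,4,3]
Step 3: ref 1 -> FAULT, evict 5, frames=[1,4,3]
Step 4: ref 6 -> FAULT, evict 4, frames=[1,6,3]
Step 5: ref 3 -> HIT, frames=[1,6,3]
Step 6: ref 6 -> HIT, frames=[1,6,3]
Step 7: ref 4 -> FAULT, evict 3, frames=[1,6,4]
Step 8: ref 6 -> HIT, frames=[1,6,4]
Step 9: ref 3 -> FAULT, evict 1, frames=[3,6,4]
Step 10: ref 4 -> HIT, frames=[3,6,4]
Step 11: ref 2 -> FAULT, evict 6, frames=[3,2,4]
At step 11: evicted page 6

Answer: 6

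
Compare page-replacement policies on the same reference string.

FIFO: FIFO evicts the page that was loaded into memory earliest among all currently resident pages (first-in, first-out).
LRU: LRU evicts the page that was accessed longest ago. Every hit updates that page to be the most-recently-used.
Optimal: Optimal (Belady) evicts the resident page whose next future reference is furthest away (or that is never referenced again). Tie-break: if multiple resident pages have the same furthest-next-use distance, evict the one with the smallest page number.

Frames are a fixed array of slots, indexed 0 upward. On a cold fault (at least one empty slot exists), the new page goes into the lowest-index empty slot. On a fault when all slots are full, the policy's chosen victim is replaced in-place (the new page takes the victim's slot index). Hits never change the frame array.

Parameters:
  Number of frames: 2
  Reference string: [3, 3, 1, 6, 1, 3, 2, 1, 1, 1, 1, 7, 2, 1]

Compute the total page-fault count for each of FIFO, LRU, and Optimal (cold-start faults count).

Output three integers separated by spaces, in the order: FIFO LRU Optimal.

Answer: 9 9 7

Derivation:
--- FIFO ---
  step 0: ref 3 -> FAULT, frames=[3,-] (faults so far: 1)
  step 1: ref 3 -> HIT, frames=[3,-] (faults so far: 1)
  step 2: ref 1 -> FAULT, frames=[3,1] (faults so far: 2)
  step 3: ref 6 -> FAULT, evict 3, frames=[6,1] (faults so far: 3)
  step 4: ref 1 -> HIT, frames=[6,1] (faults so far: 3)
  step 5: ref 3 -> FAULT, evict 1, frames=[6,3] (faults so far: 4)
  step 6: ref 2 -> FAULT, evict 6, frames=[2,3] (faults so far: 5)
  step 7: ref 1 -> FAULT, evict 3, frames=[2,1] (faults so far: 6)
  step 8: ref 1 -> HIT, frames=[2,1] (faults so far: 6)
  step 9: ref 1 -> HIT, frames=[2,1] (faults so far: 6)
  step 10: ref 1 -> HIT, frames=[2,1] (faults so far: 6)
  step 11: ref 7 -> FAULT, evict 2, frames=[7,1] (faults so far: 7)
  step 12: ref 2 -> FAULT, evict 1, frames=[7,2] (faults so far: 8)
  step 13: ref 1 -> FAULT, evict 7, frames=[1,2] (faults so far: 9)
  FIFO total faults: 9
--- LRU ---
  step 0: ref 3 -> FAULT, frames=[3,-] (faults so far: 1)
  step 1: ref 3 -> HIT, frames=[3,-] (faults so far: 1)
  step 2: ref 1 -> FAULT, frames=[3,1] (faults so far: 2)
  step 3: ref 6 -> FAULT, evict 3, frames=[6,1] (faults so far: 3)
  step 4: ref 1 -> HIT, frames=[6,1] (faults so far: 3)
  step 5: ref 3 -> FAULT, evict 6, frames=[3,1] (faults so far: 4)
  step 6: ref 2 -> FAULT, evict 1, frames=[3,2] (faults so far: 5)
  step 7: ref 1 -> FAULT, evict 3, frames=[1,2] (faults so far: 6)
  step 8: ref 1 -> HIT, frames=[1,2] (faults so far: 6)
  step 9: ref 1 -> HIT, frames=[1,2] (faults so far: 6)
  step 10: ref 1 -> HIT, frames=[1,2] (faults so far: 6)
  step 11: ref 7 -> FAULT, evict 2, frames=[1,7] (faults so far: 7)
  step 12: ref 2 -> FAULT, evict 1, frames=[2,7] (faults so far: 8)
  step 13: ref 1 -> FAULT, evict 7, frames=[2,1] (faults so far: 9)
  LRU total faults: 9
--- Optimal ---
  step 0: ref 3 -> FAULT, frames=[3,-] (faults so far: 1)
  step 1: ref 3 -> HIT, frames=[3,-] (faults so far: 1)
  step 2: ref 1 -> FAULT, frames=[3,1] (faults so far: 2)
  step 3: ref 6 -> FAULT, evict 3, frames=[6,1] (faults so far: 3)
  step 4: ref 1 -> HIT, frames=[6,1] (faults so far: 3)
  step 5: ref 3 -> FAULT, evict 6, frames=[3,1] (faults so far: 4)
  step 6: ref 2 -> FAULT, evict 3, frames=[2,1] (faults so far: 5)
  step 7: ref 1 -> HIT, frames=[2,1] (faults so far: 5)
  step 8: ref 1 -> HIT, frames=[2,1] (faults so far: 5)
  step 9: ref 1 -> HIT, frames=[2,1] (faults so far: 5)
  step 10: ref 1 -> HIT, frames=[2,1] (faults so far: 5)
  step 11: ref 7 -> FAULT, evict 1, frames=[2,7] (faults so far: 6)
  step 12: ref 2 -> HIT, frames=[2,7] (faults so far: 6)
  step 13: ref 1 -> FAULT, evict 2, frames=[1,7] (faults so far: 7)
  Optimal total faults: 7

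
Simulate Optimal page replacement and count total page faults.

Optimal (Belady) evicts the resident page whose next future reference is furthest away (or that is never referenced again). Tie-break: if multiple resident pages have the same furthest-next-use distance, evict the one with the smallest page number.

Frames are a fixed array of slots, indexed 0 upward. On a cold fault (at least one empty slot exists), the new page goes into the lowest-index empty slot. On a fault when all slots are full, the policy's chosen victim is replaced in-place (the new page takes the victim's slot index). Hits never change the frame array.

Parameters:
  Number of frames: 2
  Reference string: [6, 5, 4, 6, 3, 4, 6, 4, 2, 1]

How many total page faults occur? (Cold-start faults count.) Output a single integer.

Step 0: ref 6 → FAULT, frames=[6,-]
Step 1: ref 5 → FAULT, frames=[6,5]
Step 2: ref 4 → FAULT (evict 5), frames=[6,4]
Step 3: ref 6 → HIT, frames=[6,4]
Step 4: ref 3 → FAULT (evict 6), frames=[3,4]
Step 5: ref 4 → HIT, frames=[3,4]
Step 6: ref 6 → FAULT (evict 3), frames=[6,4]
Step 7: ref 4 → HIT, frames=[6,4]
Step 8: ref 2 → FAULT (evict 4), frames=[6,2]
Step 9: ref 1 → FAULT (evict 2), frames=[6,1]
Total faults: 7

Answer: 7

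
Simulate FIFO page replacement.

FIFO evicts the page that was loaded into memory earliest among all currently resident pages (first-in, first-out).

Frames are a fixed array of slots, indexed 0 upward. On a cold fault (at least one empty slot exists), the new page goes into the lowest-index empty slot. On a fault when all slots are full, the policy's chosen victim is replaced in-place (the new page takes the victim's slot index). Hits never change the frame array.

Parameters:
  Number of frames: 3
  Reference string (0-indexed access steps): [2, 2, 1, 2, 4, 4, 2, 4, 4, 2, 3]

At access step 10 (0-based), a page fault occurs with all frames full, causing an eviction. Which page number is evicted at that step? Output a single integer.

Answer: 2

Derivation:
Step 0: ref 2 -> FAULT, frames=[2,-,-]
Step 1: ref 2 -> HIT, frames=[2,-,-]
Step 2: ref 1 -> FAULT, frames=[2,1,-]
Step 3: ref 2 -> HIT, frames=[2,1,-]
Step 4: ref 4 -> FAULT, frames=[2,1,4]
Step 5: ref 4 -> HIT, frames=[2,1,4]
Step 6: ref 2 -> HIT, frames=[2,1,4]
Step 7: ref 4 -> HIT, frames=[2,1,4]
Step 8: ref 4 -> HIT, frames=[2,1,4]
Step 9: ref 2 -> HIT, frames=[2,1,4]
Step 10: ref 3 -> FAULT, evict 2, frames=[3,1,4]
At step 10: evicted page 2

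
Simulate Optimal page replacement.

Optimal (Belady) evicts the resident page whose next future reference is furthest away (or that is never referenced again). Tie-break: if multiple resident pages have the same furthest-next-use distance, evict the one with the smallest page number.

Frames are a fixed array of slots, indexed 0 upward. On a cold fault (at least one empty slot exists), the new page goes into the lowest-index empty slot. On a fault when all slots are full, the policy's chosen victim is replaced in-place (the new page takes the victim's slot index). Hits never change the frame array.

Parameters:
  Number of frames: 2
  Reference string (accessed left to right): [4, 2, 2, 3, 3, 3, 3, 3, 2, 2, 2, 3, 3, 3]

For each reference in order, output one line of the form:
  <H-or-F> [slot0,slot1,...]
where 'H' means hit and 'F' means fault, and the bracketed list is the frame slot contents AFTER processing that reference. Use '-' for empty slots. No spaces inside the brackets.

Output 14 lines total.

F [4,-]
F [4,2]
H [4,2]
F [3,2]
H [3,2]
H [3,2]
H [3,2]
H [3,2]
H [3,2]
H [3,2]
H [3,2]
H [3,2]
H [3,2]
H [3,2]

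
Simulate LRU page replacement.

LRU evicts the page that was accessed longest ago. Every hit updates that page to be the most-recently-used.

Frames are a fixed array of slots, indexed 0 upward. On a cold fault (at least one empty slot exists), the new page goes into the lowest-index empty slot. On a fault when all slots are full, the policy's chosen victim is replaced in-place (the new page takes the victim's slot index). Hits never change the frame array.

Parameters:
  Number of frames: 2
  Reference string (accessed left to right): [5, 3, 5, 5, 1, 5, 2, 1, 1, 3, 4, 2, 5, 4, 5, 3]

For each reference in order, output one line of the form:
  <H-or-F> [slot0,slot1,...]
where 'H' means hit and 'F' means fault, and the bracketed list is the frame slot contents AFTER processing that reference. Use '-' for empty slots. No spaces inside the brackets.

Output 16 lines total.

F [5,-]
F [5,3]
H [5,3]
H [5,3]
F [5,1]
H [5,1]
F [5,2]
F [1,2]
H [1,2]
F [1,3]
F [4,3]
F [4,2]
F [5,2]
F [5,4]
H [5,4]
F [5,3]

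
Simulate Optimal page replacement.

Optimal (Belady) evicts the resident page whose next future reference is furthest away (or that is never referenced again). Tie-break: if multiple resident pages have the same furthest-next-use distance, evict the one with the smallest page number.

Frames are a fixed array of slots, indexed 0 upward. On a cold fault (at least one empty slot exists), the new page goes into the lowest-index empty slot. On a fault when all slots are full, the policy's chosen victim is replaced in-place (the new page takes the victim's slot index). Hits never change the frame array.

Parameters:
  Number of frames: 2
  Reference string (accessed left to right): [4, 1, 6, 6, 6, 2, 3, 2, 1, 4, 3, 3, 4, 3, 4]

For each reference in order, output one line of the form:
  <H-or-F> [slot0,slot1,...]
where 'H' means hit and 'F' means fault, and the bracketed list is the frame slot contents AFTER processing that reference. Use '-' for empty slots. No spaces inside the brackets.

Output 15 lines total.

F [4,-]
F [4,1]
F [6,1]
H [6,1]
H [6,1]
F [2,1]
F [2,3]
H [2,3]
F [1,3]
F [4,3]
H [4,3]
H [4,3]
H [4,3]
H [4,3]
H [4,3]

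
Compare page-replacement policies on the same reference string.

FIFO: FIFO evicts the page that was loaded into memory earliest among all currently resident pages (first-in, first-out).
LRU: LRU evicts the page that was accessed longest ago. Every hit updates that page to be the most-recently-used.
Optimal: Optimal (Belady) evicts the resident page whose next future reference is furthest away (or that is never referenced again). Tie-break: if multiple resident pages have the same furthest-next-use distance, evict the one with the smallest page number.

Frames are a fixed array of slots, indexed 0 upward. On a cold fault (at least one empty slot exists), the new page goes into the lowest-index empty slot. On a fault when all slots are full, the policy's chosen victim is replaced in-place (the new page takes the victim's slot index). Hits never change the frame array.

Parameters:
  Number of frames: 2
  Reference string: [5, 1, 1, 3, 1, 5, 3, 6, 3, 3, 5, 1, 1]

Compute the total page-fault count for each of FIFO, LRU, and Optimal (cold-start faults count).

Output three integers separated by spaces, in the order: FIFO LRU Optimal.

Answer: 8 8 7

Derivation:
--- FIFO ---
  step 0: ref 5 -> FAULT, frames=[5,-] (faults so far: 1)
  step 1: ref 1 -> FAULT, frames=[5,1] (faults so far: 2)
  step 2: ref 1 -> HIT, frames=[5,1] (faults so far: 2)
  step 3: ref 3 -> FAULT, evict 5, frames=[3,1] (faults so far: 3)
  step 4: ref 1 -> HIT, frames=[3,1] (faults so far: 3)
  step 5: ref 5 -> FAULT, evict 1, frames=[3,5] (faults so far: 4)
  step 6: ref 3 -> HIT, frames=[3,5] (faults so far: 4)
  step 7: ref 6 -> FAULT, evict 3, frames=[6,5] (faults so far: 5)
  step 8: ref 3 -> FAULT, evict 5, frames=[6,3] (faults so far: 6)
  step 9: ref 3 -> HIT, frames=[6,3] (faults so far: 6)
  step 10: ref 5 -> FAULT, evict 6, frames=[5,3] (faults so far: 7)
  step 11: ref 1 -> FAULT, evict 3, frames=[5,1] (faults so far: 8)
  step 12: ref 1 -> HIT, frames=[5,1] (faults so far: 8)
  FIFO total faults: 8
--- LRU ---
  step 0: ref 5 -> FAULT, frames=[5,-] (faults so far: 1)
  step 1: ref 1 -> FAULT, frames=[5,1] (faults so far: 2)
  step 2: ref 1 -> HIT, frames=[5,1] (faults so far: 2)
  step 3: ref 3 -> FAULT, evict 5, frames=[3,1] (faults so far: 3)
  step 4: ref 1 -> HIT, frames=[3,1] (faults so far: 3)
  step 5: ref 5 -> FAULT, evict 3, frames=[5,1] (faults so far: 4)
  step 6: ref 3 -> FAULT, evict 1, frames=[5,3] (faults so far: 5)
  step 7: ref 6 -> FAULT, evict 5, frames=[6,3] (faults so far: 6)
  step 8: ref 3 -> HIT, frames=[6,3] (faults so far: 6)
  step 9: ref 3 -> HIT, frames=[6,3] (faults so far: 6)
  step 10: ref 5 -> FAULT, evict 6, frames=[5,3] (faults so far: 7)
  step 11: ref 1 -> FAULT, evict 3, frames=[5,1] (faults so far: 8)
  step 12: ref 1 -> HIT, frames=[5,1] (faults so far: 8)
  LRU total faults: 8
--- Optimal ---
  step 0: ref 5 -> FAULT, frames=[5,-] (faults so far: 1)
  step 1: ref 1 -> FAULT, frames=[5,1] (faults so far: 2)
  step 2: ref 1 -> HIT, frames=[5,1] (faults so far: 2)
  step 3: ref 3 -> FAULT, evict 5, frames=[3,1] (faults so far: 3)
  step 4: ref 1 -> HIT, frames=[3,1] (faults so far: 3)
  step 5: ref 5 -> FAULT, evict 1, frames=[3,5] (faults so far: 4)
  step 6: ref 3 -> HIT, frames=[3,5] (faults so far: 4)
  step 7: ref 6 -> FAULT, evict 5, frames=[3,6] (faults so far: 5)
  step 8: ref 3 -> HIT, frames=[3,6] (faults so far: 5)
  step 9: ref 3 -> HIT, frames=[3,6] (faults so far: 5)
  step 10: ref 5 -> FAULT, evict 3, frames=[5,6] (faults so far: 6)
  step 11: ref 1 -> FAULT, evict 5, frames=[1,6] (faults so far: 7)
  step 12: ref 1 -> HIT, frames=[1,6] (faults so far: 7)
  Optimal total faults: 7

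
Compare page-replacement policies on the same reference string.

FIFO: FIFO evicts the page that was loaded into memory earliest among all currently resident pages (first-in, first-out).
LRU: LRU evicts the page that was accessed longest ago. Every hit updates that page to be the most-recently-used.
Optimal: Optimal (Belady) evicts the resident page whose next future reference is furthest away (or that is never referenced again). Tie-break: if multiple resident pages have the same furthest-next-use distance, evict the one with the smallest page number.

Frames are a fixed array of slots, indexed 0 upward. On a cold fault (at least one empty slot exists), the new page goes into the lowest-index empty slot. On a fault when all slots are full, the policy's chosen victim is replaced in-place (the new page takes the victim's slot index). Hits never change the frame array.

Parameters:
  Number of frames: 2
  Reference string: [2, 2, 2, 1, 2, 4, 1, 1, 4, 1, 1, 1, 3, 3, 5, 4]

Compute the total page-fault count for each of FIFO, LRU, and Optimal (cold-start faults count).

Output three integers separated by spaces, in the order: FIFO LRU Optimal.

--- FIFO ---
  step 0: ref 2 -> FAULT, frames=[2,-] (faults so far: 1)
  step 1: ref 2 -> HIT, frames=[2,-] (faults so far: 1)
  step 2: ref 2 -> HIT, frames=[2,-] (faults so far: 1)
  step 3: ref 1 -> FAULT, frames=[2,1] (faults so far: 2)
  step 4: ref 2 -> HIT, frames=[2,1] (faults so far: 2)
  step 5: ref 4 -> FAULT, evict 2, frames=[4,1] (faults so far: 3)
  step 6: ref 1 -> HIT, frames=[4,1] (faults so far: 3)
  step 7: ref 1 -> HIT, frames=[4,1] (faults so far: 3)
  step 8: ref 4 -> HIT, frames=[4,1] (faults so far: 3)
  step 9: ref 1 -> HIT, frames=[4,1] (faults so far: 3)
  step 10: ref 1 -> HIT, frames=[4,1] (faults so far: 3)
  step 11: ref 1 -> HIT, frames=[4,1] (faults so far: 3)
  step 12: ref 3 -> FAULT, evict 1, frames=[4,3] (faults so far: 4)
  step 13: ref 3 -> HIT, frames=[4,3] (faults so far: 4)
  step 14: ref 5 -> FAULT, evict 4, frames=[5,3] (faults so far: 5)
  step 15: ref 4 -> FAULT, evict 3, frames=[5,4] (faults so far: 6)
  FIFO total faults: 6
--- LRU ---
  step 0: ref 2 -> FAULT, frames=[2,-] (faults so far: 1)
  step 1: ref 2 -> HIT, frames=[2,-] (faults so far: 1)
  step 2: ref 2 -> HIT, frames=[2,-] (faults so far: 1)
  step 3: ref 1 -> FAULT, frames=[2,1] (faults so far: 2)
  step 4: ref 2 -> HIT, frames=[2,1] (faults so far: 2)
  step 5: ref 4 -> FAULT, evict 1, frames=[2,4] (faults so far: 3)
  step 6: ref 1 -> FAULT, evict 2, frames=[1,4] (faults so far: 4)
  step 7: ref 1 -> HIT, frames=[1,4] (faults so far: 4)
  step 8: ref 4 -> HIT, frames=[1,4] (faults so far: 4)
  step 9: ref 1 -> HIT, frames=[1,4] (faults so far: 4)
  step 10: ref 1 -> HIT, frames=[1,4] (faults so far: 4)
  step 11: ref 1 -> HIT, frames=[1,4] (faults so far: 4)
  step 12: ref 3 -> FAULT, evict 4, frames=[1,3] (faults so far: 5)
  step 13: ref 3 -> HIT, frames=[1,3] (faults so far: 5)
  step 14: ref 5 -> FAULT, evict 1, frames=[5,3] (faults so far: 6)
  step 15: ref 4 -> FAULT, evict 3, frames=[5,4] (faults so far: 7)
  LRU total faults: 7
--- Optimal ---
  step 0: ref 2 -> FAULT, frames=[2,-] (faults so far: 1)
  step 1: ref 2 -> HIT, frames=[2,-] (faults so far: 1)
  step 2: ref 2 -> HIT, frames=[2,-] (faults so far: 1)
  step 3: ref 1 -> FAULT, frames=[2,1] (faults so far: 2)
  step 4: ref 2 -> HIT, frames=[2,1] (faults so far: 2)
  step 5: ref 4 -> FAULT, evict 2, frames=[4,1] (faults so far: 3)
  step 6: ref 1 -> HIT, frames=[4,1] (faults so far: 3)
  step 7: ref 1 -> HIT, frames=[4,1] (faults so far: 3)
  step 8: ref 4 -> HIT, frames=[4,1] (faults so far: 3)
  step 9: ref 1 -> HIT, frames=[4,1] (faults so far: 3)
  step 10: ref 1 -> HIT, frames=[4,1] (faults so far: 3)
  step 11: ref 1 -> HIT, frames=[4,1] (faults so far: 3)
  step 12: ref 3 -> FAULT, evict 1, frames=[4,3] (faults so far: 4)
  step 13: ref 3 -> HIT, frames=[4,3] (faults so far: 4)
  step 14: ref 5 -> FAULT, evict 3, frames=[4,5] (faults so far: 5)
  step 15: ref 4 -> HIT, frames=[4,5] (faults so far: 5)
  Optimal total faults: 5

Answer: 6 7 5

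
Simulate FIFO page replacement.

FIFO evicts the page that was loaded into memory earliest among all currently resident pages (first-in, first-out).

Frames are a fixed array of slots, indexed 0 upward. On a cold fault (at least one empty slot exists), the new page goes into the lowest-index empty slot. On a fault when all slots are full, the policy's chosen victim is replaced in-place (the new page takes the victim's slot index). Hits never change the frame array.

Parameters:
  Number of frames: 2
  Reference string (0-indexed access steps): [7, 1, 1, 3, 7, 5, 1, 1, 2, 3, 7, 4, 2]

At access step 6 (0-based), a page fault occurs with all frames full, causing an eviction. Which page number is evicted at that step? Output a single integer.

Answer: 7

Derivation:
Step 0: ref 7 -> FAULT, frames=[7,-]
Step 1: ref 1 -> FAULT, frames=[7,1]
Step 2: ref 1 -> HIT, frames=[7,1]
Step 3: ref 3 -> FAULT, evict 7, frames=[3,1]
Step 4: ref 7 -> FAULT, evict 1, frames=[3,7]
Step 5: ref 5 -> FAULT, evict 3, frames=[5,7]
Step 6: ref 1 -> FAULT, evict 7, frames=[5,1]
At step 6: evicted page 7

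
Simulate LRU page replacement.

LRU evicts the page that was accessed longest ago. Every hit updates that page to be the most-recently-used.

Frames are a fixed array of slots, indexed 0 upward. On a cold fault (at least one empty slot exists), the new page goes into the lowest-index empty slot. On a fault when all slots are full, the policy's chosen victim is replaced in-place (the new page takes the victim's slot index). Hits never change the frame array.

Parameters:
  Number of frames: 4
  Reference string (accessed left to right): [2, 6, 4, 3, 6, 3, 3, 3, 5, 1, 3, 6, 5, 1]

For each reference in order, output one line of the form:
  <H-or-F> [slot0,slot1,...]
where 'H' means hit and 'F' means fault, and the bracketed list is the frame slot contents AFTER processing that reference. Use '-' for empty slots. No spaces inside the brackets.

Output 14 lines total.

F [2,-,-,-]
F [2,6,-,-]
F [2,6,4,-]
F [2,6,4,3]
H [2,6,4,3]
H [2,6,4,3]
H [2,6,4,3]
H [2,6,4,3]
F [5,6,4,3]
F [5,6,1,3]
H [5,6,1,3]
H [5,6,1,3]
H [5,6,1,3]
H [5,6,1,3]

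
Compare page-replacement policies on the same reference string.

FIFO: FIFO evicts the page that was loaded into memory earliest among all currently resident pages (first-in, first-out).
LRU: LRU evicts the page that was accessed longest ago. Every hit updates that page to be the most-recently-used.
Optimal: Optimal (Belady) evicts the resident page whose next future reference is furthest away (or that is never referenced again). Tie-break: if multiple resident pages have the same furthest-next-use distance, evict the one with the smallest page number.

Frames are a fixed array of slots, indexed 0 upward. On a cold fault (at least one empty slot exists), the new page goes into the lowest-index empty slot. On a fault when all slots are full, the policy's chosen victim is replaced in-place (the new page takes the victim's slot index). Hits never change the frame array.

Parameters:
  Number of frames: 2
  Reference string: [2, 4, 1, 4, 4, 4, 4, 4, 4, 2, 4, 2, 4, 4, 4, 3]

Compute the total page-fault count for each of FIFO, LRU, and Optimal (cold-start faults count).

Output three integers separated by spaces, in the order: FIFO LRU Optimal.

--- FIFO ---
  step 0: ref 2 -> FAULT, frames=[2,-] (faults so far: 1)
  step 1: ref 4 -> FAULT, frames=[2,4] (faults so far: 2)
  step 2: ref 1 -> FAULT, evict 2, frames=[1,4] (faults so far: 3)
  step 3: ref 4 -> HIT, frames=[1,4] (faults so far: 3)
  step 4: ref 4 -> HIT, frames=[1,4] (faults so far: 3)
  step 5: ref 4 -> HIT, frames=[1,4] (faults so far: 3)
  step 6: ref 4 -> HIT, frames=[1,4] (faults so far: 3)
  step 7: ref 4 -> HIT, frames=[1,4] (faults so far: 3)
  step 8: ref 4 -> HIT, frames=[1,4] (faults so far: 3)
  step 9: ref 2 -> FAULT, evict 4, frames=[1,2] (faults so far: 4)
  step 10: ref 4 -> FAULT, evict 1, frames=[4,2] (faults so far: 5)
  step 11: ref 2 -> HIT, frames=[4,2] (faults so far: 5)
  step 12: ref 4 -> HIT, frames=[4,2] (faults so far: 5)
  step 13: ref 4 -> HIT, frames=[4,2] (faults so far: 5)
  step 14: ref 4 -> HIT, frames=[4,2] (faults so far: 5)
  step 15: ref 3 -> FAULT, evict 2, frames=[4,3] (faults so far: 6)
  FIFO total faults: 6
--- LRU ---
  step 0: ref 2 -> FAULT, frames=[2,-] (faults so far: 1)
  step 1: ref 4 -> FAULT, frames=[2,4] (faults so far: 2)
  step 2: ref 1 -> FAULT, evict 2, frames=[1,4] (faults so far: 3)
  step 3: ref 4 -> HIT, frames=[1,4] (faults so far: 3)
  step 4: ref 4 -> HIT, frames=[1,4] (faults so far: 3)
  step 5: ref 4 -> HIT, frames=[1,4] (faults so far: 3)
  step 6: ref 4 -> HIT, frames=[1,4] (faults so far: 3)
  step 7: ref 4 -> HIT, frames=[1,4] (faults so far: 3)
  step 8: ref 4 -> HIT, frames=[1,4] (faults so far: 3)
  step 9: ref 2 -> FAULT, evict 1, frames=[2,4] (faults so far: 4)
  step 10: ref 4 -> HIT, frames=[2,4] (faults so far: 4)
  step 11: ref 2 -> HIT, frames=[2,4] (faults so far: 4)
  step 12: ref 4 -> HIT, frames=[2,4] (faults so far: 4)
  step 13: ref 4 -> HIT, frames=[2,4] (faults so far: 4)
  step 14: ref 4 -> HIT, frames=[2,4] (faults so far: 4)
  step 15: ref 3 -> FAULT, evict 2, frames=[3,4] (faults so far: 5)
  LRU total faults: 5
--- Optimal ---
  step 0: ref 2 -> FAULT, frames=[2,-] (faults so far: 1)
  step 1: ref 4 -> FAULT, frames=[2,4] (faults so far: 2)
  step 2: ref 1 -> FAULT, evict 2, frames=[1,4] (faults so far: 3)
  step 3: ref 4 -> HIT, frames=[1,4] (faults so far: 3)
  step 4: ref 4 -> HIT, frames=[1,4] (faults so far: 3)
  step 5: ref 4 -> HIT, frames=[1,4] (faults so far: 3)
  step 6: ref 4 -> HIT, frames=[1,4] (faults so far: 3)
  step 7: ref 4 -> HIT, frames=[1,4] (faults so far: 3)
  step 8: ref 4 -> HIT, frames=[1,4] (faults so far: 3)
  step 9: ref 2 -> FAULT, evict 1, frames=[2,4] (faults so far: 4)
  step 10: ref 4 -> HIT, frames=[2,4] (faults so far: 4)
  step 11: ref 2 -> HIT, frames=[2,4] (faults so far: 4)
  step 12: ref 4 -> HIT, frames=[2,4] (faults so far: 4)
  step 13: ref 4 -> HIT, frames=[2,4] (faults so far: 4)
  step 14: ref 4 -> HIT, frames=[2,4] (faults so far: 4)
  step 15: ref 3 -> FAULT, evict 2, frames=[3,4] (faults so far: 5)
  Optimal total faults: 5

Answer: 6 5 5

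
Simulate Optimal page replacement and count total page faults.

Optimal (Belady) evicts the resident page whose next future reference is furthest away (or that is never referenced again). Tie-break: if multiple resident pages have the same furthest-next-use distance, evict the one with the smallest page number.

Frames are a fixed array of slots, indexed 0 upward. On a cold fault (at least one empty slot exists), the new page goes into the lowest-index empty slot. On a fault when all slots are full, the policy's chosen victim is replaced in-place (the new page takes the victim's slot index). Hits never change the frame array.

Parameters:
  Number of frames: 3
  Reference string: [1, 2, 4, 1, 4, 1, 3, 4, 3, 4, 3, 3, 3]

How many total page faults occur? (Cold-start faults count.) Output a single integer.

Answer: 4

Derivation:
Step 0: ref 1 → FAULT, frames=[1,-,-]
Step 1: ref 2 → FAULT, frames=[1,2,-]
Step 2: ref 4 → FAULT, frames=[1,2,4]
Step 3: ref 1 → HIT, frames=[1,2,4]
Step 4: ref 4 → HIT, frames=[1,2,4]
Step 5: ref 1 → HIT, frames=[1,2,4]
Step 6: ref 3 → FAULT (evict 1), frames=[3,2,4]
Step 7: ref 4 → HIT, frames=[3,2,4]
Step 8: ref 3 → HIT, frames=[3,2,4]
Step 9: ref 4 → HIT, frames=[3,2,4]
Step 10: ref 3 → HIT, frames=[3,2,4]
Step 11: ref 3 → HIT, frames=[3,2,4]
Step 12: ref 3 → HIT, frames=[3,2,4]
Total faults: 4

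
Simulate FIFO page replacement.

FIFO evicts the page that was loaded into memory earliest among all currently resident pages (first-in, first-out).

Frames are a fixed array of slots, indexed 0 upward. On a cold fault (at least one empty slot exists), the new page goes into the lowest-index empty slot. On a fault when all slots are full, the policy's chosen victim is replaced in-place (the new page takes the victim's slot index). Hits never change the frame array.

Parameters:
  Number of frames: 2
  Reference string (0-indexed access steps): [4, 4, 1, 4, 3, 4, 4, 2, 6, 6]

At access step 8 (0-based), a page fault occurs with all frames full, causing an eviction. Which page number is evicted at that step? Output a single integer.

Step 0: ref 4 -> FAULT, frames=[4,-]
Step 1: ref 4 -> HIT, frames=[4,-]
Step 2: ref 1 -> FAULT, frames=[4,1]
Step 3: ref 4 -> HIT, frames=[4,1]
Step 4: ref 3 -> FAULT, evict 4, frames=[3,1]
Step 5: ref 4 -> FAULT, evict 1, frames=[3,4]
Step 6: ref 4 -> HIT, frames=[3,4]
Step 7: ref 2 -> FAULT, evict 3, frames=[2,4]
Step 8: ref 6 -> FAULT, evict 4, frames=[2,6]
At step 8: evicted page 4

Answer: 4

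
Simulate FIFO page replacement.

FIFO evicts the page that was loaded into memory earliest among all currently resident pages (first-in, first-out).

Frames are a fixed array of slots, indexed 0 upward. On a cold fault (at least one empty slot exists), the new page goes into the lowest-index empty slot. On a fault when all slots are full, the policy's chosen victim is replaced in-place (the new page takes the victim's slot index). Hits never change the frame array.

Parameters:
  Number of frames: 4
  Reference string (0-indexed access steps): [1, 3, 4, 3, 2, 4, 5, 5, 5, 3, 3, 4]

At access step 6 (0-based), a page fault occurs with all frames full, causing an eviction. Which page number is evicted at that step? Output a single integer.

Step 0: ref 1 -> FAULT, frames=[1,-,-,-]
Step 1: ref 3 -> FAULT, frames=[1,3,-,-]
Step 2: ref 4 -> FAULT, frames=[1,3,4,-]
Step 3: ref 3 -> HIT, frames=[1,3,4,-]
Step 4: ref 2 -> FAULT, frames=[1,3,4,2]
Step 5: ref 4 -> HIT, frames=[1,3,4,2]
Step 6: ref 5 -> FAULT, evict 1, frames=[5,3,4,2]
At step 6: evicted page 1

Answer: 1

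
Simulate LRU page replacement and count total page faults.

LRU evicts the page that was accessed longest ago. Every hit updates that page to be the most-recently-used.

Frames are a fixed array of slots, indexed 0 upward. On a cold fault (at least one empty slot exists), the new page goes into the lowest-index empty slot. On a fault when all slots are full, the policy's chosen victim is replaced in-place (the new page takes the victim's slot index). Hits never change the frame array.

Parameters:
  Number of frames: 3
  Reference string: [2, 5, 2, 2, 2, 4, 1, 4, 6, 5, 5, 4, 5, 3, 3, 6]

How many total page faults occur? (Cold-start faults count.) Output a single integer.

Answer: 8

Derivation:
Step 0: ref 2 → FAULT, frames=[2,-,-]
Step 1: ref 5 → FAULT, frames=[2,5,-]
Step 2: ref 2 → HIT, frames=[2,5,-]
Step 3: ref 2 → HIT, frames=[2,5,-]
Step 4: ref 2 → HIT, frames=[2,5,-]
Step 5: ref 4 → FAULT, frames=[2,5,4]
Step 6: ref 1 → FAULT (evict 5), frames=[2,1,4]
Step 7: ref 4 → HIT, frames=[2,1,4]
Step 8: ref 6 → FAULT (evict 2), frames=[6,1,4]
Step 9: ref 5 → FAULT (evict 1), frames=[6,5,4]
Step 10: ref 5 → HIT, frames=[6,5,4]
Step 11: ref 4 → HIT, frames=[6,5,4]
Step 12: ref 5 → HIT, frames=[6,5,4]
Step 13: ref 3 → FAULT (evict 6), frames=[3,5,4]
Step 14: ref 3 → HIT, frames=[3,5,4]
Step 15: ref 6 → FAULT (evict 4), frames=[3,5,6]
Total faults: 8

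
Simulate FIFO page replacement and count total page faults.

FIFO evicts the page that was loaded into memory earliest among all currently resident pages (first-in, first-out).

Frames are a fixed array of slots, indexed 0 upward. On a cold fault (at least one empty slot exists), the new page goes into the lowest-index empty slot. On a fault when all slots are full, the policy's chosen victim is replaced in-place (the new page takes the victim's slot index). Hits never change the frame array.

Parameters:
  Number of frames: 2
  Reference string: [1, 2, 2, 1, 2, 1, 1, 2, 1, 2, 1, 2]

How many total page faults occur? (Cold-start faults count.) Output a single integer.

Answer: 2

Derivation:
Step 0: ref 1 → FAULT, frames=[1,-]
Step 1: ref 2 → FAULT, frames=[1,2]
Step 2: ref 2 → HIT, frames=[1,2]
Step 3: ref 1 → HIT, frames=[1,2]
Step 4: ref 2 → HIT, frames=[1,2]
Step 5: ref 1 → HIT, frames=[1,2]
Step 6: ref 1 → HIT, frames=[1,2]
Step 7: ref 2 → HIT, frames=[1,2]
Step 8: ref 1 → HIT, frames=[1,2]
Step 9: ref 2 → HIT, frames=[1,2]
Step 10: ref 1 → HIT, frames=[1,2]
Step 11: ref 2 → HIT, frames=[1,2]
Total faults: 2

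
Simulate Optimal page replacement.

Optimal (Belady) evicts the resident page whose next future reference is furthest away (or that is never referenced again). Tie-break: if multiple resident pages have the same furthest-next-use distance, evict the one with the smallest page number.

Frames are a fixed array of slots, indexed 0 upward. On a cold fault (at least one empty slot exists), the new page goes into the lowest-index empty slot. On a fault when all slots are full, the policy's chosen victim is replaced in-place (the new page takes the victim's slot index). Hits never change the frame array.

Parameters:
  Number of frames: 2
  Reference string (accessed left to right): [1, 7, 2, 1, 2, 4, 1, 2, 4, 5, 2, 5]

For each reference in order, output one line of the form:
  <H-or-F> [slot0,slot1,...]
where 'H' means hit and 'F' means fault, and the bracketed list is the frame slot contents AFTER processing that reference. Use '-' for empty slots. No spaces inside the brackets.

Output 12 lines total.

F [1,-]
F [1,7]
F [1,2]
H [1,2]
H [1,2]
F [1,4]
H [1,4]
F [2,4]
H [2,4]
F [2,5]
H [2,5]
H [2,5]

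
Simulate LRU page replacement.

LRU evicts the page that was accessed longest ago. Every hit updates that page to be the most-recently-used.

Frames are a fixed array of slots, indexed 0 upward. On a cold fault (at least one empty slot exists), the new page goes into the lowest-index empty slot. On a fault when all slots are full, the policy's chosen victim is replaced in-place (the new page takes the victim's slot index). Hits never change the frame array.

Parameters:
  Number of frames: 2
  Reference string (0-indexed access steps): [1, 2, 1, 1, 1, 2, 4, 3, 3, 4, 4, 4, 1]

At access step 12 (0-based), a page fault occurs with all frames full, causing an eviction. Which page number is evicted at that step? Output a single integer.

Answer: 3

Derivation:
Step 0: ref 1 -> FAULT, frames=[1,-]
Step 1: ref 2 -> FAULT, frames=[1,2]
Step 2: ref 1 -> HIT, frames=[1,2]
Step 3: ref 1 -> HIT, frames=[1,2]
Step 4: ref 1 -> HIT, frames=[1,2]
Step 5: ref 2 -> HIT, frames=[1,2]
Step 6: ref 4 -> FAULT, evict 1, frames=[4,2]
Step 7: ref 3 -> FAULT, evict 2, frames=[4,3]
Step 8: ref 3 -> HIT, frames=[4,3]
Step 9: ref 4 -> HIT, frames=[4,3]
Step 10: ref 4 -> HIT, frames=[4,3]
Step 11: ref 4 -> HIT, frames=[4,3]
Step 12: ref 1 -> FAULT, evict 3, frames=[4,1]
At step 12: evicted page 3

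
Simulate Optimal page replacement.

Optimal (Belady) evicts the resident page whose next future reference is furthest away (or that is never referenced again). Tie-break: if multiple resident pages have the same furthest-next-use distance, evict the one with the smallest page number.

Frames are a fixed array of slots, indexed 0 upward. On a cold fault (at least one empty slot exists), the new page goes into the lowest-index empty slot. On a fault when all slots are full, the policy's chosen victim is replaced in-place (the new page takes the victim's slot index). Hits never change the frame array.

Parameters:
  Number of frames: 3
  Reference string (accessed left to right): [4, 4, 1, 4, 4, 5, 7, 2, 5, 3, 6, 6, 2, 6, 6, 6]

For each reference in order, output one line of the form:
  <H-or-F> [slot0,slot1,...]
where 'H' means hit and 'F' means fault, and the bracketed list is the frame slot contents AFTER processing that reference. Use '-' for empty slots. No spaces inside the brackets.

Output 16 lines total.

F [4,-,-]
H [4,-,-]
F [4,1,-]
H [4,1,-]
H [4,1,-]
F [4,1,5]
F [4,7,5]
F [2,7,5]
H [2,7,5]
F [2,7,3]
F [2,7,6]
H [2,7,6]
H [2,7,6]
H [2,7,6]
H [2,7,6]
H [2,7,6]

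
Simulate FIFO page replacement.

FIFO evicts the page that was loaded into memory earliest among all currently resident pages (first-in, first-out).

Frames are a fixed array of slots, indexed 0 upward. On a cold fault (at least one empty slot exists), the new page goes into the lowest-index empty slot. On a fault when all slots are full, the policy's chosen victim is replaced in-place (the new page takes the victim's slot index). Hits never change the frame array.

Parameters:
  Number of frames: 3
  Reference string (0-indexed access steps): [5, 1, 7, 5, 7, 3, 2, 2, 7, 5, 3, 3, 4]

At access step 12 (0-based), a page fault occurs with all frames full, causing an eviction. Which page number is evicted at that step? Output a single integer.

Step 0: ref 5 -> FAULT, frames=[5,-,-]
Step 1: ref 1 -> FAULT, frames=[5,1,-]
Step 2: ref 7 -> FAULT, frames=[5,1,7]
Step 3: ref 5 -> HIT, frames=[5,1,7]
Step 4: ref 7 -> HIT, frames=[5,1,7]
Step 5: ref 3 -> FAULT, evict 5, frames=[3,1,7]
Step 6: ref 2 -> FAULT, evict 1, frames=[3,2,7]
Step 7: ref 2 -> HIT, frames=[3,2,7]
Step 8: ref 7 -> HIT, frames=[3,2,7]
Step 9: ref 5 -> FAULT, evict 7, frames=[3,2,5]
Step 10: ref 3 -> HIT, frames=[3,2,5]
Step 11: ref 3 -> HIT, frames=[3,2,5]
Step 12: ref 4 -> FAULT, evict 3, frames=[4,2,5]
At step 12: evicted page 3

Answer: 3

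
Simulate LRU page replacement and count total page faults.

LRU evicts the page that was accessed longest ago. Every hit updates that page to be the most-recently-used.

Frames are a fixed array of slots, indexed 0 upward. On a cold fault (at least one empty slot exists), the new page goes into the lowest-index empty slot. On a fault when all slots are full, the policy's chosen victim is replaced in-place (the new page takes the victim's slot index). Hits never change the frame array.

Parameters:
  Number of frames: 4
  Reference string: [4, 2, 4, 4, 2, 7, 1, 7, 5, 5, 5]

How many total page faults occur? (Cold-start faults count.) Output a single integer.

Answer: 5

Derivation:
Step 0: ref 4 → FAULT, frames=[4,-,-,-]
Step 1: ref 2 → FAULT, frames=[4,2,-,-]
Step 2: ref 4 → HIT, frames=[4,2,-,-]
Step 3: ref 4 → HIT, frames=[4,2,-,-]
Step 4: ref 2 → HIT, frames=[4,2,-,-]
Step 5: ref 7 → FAULT, frames=[4,2,7,-]
Step 6: ref 1 → FAULT, frames=[4,2,7,1]
Step 7: ref 7 → HIT, frames=[4,2,7,1]
Step 8: ref 5 → FAULT (evict 4), frames=[5,2,7,1]
Step 9: ref 5 → HIT, frames=[5,2,7,1]
Step 10: ref 5 → HIT, frames=[5,2,7,1]
Total faults: 5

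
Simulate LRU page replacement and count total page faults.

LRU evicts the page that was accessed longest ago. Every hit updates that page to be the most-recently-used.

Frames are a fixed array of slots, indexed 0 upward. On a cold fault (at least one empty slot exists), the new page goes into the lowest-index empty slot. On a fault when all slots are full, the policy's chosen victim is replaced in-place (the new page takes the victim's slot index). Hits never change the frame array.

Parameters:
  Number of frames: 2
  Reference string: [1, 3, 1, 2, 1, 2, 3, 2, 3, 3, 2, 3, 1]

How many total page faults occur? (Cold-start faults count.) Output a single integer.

Answer: 5

Derivation:
Step 0: ref 1 → FAULT, frames=[1,-]
Step 1: ref 3 → FAULT, frames=[1,3]
Step 2: ref 1 → HIT, frames=[1,3]
Step 3: ref 2 → FAULT (evict 3), frames=[1,2]
Step 4: ref 1 → HIT, frames=[1,2]
Step 5: ref 2 → HIT, frames=[1,2]
Step 6: ref 3 → FAULT (evict 1), frames=[3,2]
Step 7: ref 2 → HIT, frames=[3,2]
Step 8: ref 3 → HIT, frames=[3,2]
Step 9: ref 3 → HIT, frames=[3,2]
Step 10: ref 2 → HIT, frames=[3,2]
Step 11: ref 3 → HIT, frames=[3,2]
Step 12: ref 1 → FAULT (evict 2), frames=[3,1]
Total faults: 5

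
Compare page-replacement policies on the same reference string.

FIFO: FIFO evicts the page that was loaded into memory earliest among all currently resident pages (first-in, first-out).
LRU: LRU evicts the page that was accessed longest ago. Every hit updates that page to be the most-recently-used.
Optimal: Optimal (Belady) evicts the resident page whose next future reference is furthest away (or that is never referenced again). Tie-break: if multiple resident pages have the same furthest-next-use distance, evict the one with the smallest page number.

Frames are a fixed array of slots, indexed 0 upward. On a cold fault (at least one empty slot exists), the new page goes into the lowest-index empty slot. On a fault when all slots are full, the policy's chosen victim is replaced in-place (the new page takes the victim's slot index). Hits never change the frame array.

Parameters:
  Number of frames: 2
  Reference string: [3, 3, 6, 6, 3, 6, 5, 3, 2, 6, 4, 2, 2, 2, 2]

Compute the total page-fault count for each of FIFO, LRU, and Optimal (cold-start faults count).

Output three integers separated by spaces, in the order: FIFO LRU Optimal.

--- FIFO ---
  step 0: ref 3 -> FAULT, frames=[3,-] (faults so far: 1)
  step 1: ref 3 -> HIT, frames=[3,-] (faults so far: 1)
  step 2: ref 6 -> FAULT, frames=[3,6] (faults so far: 2)
  step 3: ref 6 -> HIT, frames=[3,6] (faults so far: 2)
  step 4: ref 3 -> HIT, frames=[3,6] (faults so far: 2)
  step 5: ref 6 -> HIT, frames=[3,6] (faults so far: 2)
  step 6: ref 5 -> FAULT, evict 3, frames=[5,6] (faults so far: 3)
  step 7: ref 3 -> FAULT, evict 6, frames=[5,3] (faults so far: 4)
  step 8: ref 2 -> FAULT, evict 5, frames=[2,3] (faults so far: 5)
  step 9: ref 6 -> FAULT, evict 3, frames=[2,6] (faults so far: 6)
  step 10: ref 4 -> FAULT, evict 2, frames=[4,6] (faults so far: 7)
  step 11: ref 2 -> FAULT, evict 6, frames=[4,2] (faults so far: 8)
  step 12: ref 2 -> HIT, frames=[4,2] (faults so far: 8)
  step 13: ref 2 -> HIT, frames=[4,2] (faults so far: 8)
  step 14: ref 2 -> HIT, frames=[4,2] (faults so far: 8)
  FIFO total faults: 8
--- LRU ---
  step 0: ref 3 -> FAULT, frames=[3,-] (faults so far: 1)
  step 1: ref 3 -> HIT, frames=[3,-] (faults so far: 1)
  step 2: ref 6 -> FAULT, frames=[3,6] (faults so far: 2)
  step 3: ref 6 -> HIT, frames=[3,6] (faults so far: 2)
  step 4: ref 3 -> HIT, frames=[3,6] (faults so far: 2)
  step 5: ref 6 -> HIT, frames=[3,6] (faults so far: 2)
  step 6: ref 5 -> FAULT, evict 3, frames=[5,6] (faults so far: 3)
  step 7: ref 3 -> FAULT, evict 6, frames=[5,3] (faults so far: 4)
  step 8: ref 2 -> FAULT, evict 5, frames=[2,3] (faults so far: 5)
  step 9: ref 6 -> FAULT, evict 3, frames=[2,6] (faults so far: 6)
  step 10: ref 4 -> FAULT, evict 2, frames=[4,6] (faults so far: 7)
  step 11: ref 2 -> FAULT, evict 6, frames=[4,2] (faults so far: 8)
  step 12: ref 2 -> HIT, frames=[4,2] (faults so far: 8)
  step 13: ref 2 -> HIT, frames=[4,2] (faults so far: 8)
  step 14: ref 2 -> HIT, frames=[4,2] (faults so far: 8)
  LRU total faults: 8
--- Optimal ---
  step 0: ref 3 -> FAULT, frames=[3,-] (faults so far: 1)
  step 1: ref 3 -> HIT, frames=[3,-] (faults so far: 1)
  step 2: ref 6 -> FAULT, frames=[3,6] (faults so far: 2)
  step 3: ref 6 -> HIT, frames=[3,6] (faults so far: 2)
  step 4: ref 3 -> HIT, frames=[3,6] (faults so far: 2)
  step 5: ref 6 -> HIT, frames=[3,6] (faults so far: 2)
  step 6: ref 5 -> FAULT, evict 6, frames=[3,5] (faults so far: 3)
  step 7: ref 3 -> HIT, frames=[3,5] (faults so far: 3)
  step 8: ref 2 -> FAULT, evict 3, frames=[2,5] (faults so far: 4)
  step 9: ref 6 -> FAULT, evict 5, frames=[2,6] (faults so far: 5)
  step 10: ref 4 -> FAULT, evict 6, frames=[2,4] (faults so far: 6)
  step 11: ref 2 -> HIT, frames=[2,4] (faults so far: 6)
  step 12: ref 2 -> HIT, frames=[2,4] (faults so far: 6)
  step 13: ref 2 -> HIT, frames=[2,4] (faults so far: 6)
  step 14: ref 2 -> HIT, frames=[2,4] (faults so far: 6)
  Optimal total faults: 6

Answer: 8 8 6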